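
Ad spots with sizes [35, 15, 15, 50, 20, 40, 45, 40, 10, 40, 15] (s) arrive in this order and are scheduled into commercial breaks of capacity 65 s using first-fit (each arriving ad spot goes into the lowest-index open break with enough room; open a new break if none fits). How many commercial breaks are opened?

6

  35 → break 1 (new)  [load 35/65]
  15 → break 1  [load 50/65]
  15 → break 1  [load 65/65]
  50 → break 2 (new)  [load 50/65]
  20 → break 3 (new)  [load 20/65]
  40 → break 3  [load 60/65]
  45 → break 4 (new)  [load 45/65]
  40 → break 5 (new)  [load 40/65]
  10 → break 2  [load 60/65]
  40 → break 6 (new)  [load 40/65]
  15 → break 4  [load 60/65]
6 commercial breaks opened.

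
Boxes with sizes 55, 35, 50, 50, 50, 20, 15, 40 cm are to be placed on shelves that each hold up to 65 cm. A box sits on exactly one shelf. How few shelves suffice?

6

Total = 55 + 50 + 50 + 50 + 40 + 35 + 20 + 15 = 315 cm.
Lower bound: ⌈315/65⌉ = 5 shelves.
Also, 6 boxes each exceed 65/2 cm, and no two of those can share a shelf, so at least 6 shelves are needed.
A packing using 6 shelves:
  shelf 1: 55 = 55
  shelf 2: 50 + 15 = 65
  shelf 3: 50 = 50
  shelf 4: 50 = 50
  shelf 5: 40 + 20 = 60
  shelf 6: 35 = 35
This matches the lower bound, so 6 is optimal.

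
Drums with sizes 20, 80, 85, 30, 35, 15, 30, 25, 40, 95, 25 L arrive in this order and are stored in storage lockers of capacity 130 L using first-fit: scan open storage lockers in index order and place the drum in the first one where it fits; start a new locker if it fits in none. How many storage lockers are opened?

4

  20 → locker 1 (new)  [load 20/130]
  80 → locker 1  [load 100/130]
  85 → locker 2 (new)  [load 85/130]
  30 → locker 1  [load 130/130]
  35 → locker 2  [load 120/130]
  15 → locker 3 (new)  [load 15/130]
  30 → locker 3  [load 45/130]
  25 → locker 3  [load 70/130]
  40 → locker 3  [load 110/130]
  95 → locker 4 (new)  [load 95/130]
  25 → locker 4  [load 120/130]
4 storage lockers opened.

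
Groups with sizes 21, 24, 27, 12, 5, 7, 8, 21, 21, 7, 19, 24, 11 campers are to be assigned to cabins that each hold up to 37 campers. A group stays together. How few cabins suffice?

7

Total = 27 + 24 + 24 + 21 + 21 + 21 + 19 + 12 + 11 + 8 + 7 + 7 + 5 = 207 campers.
Lower bound: ⌈207/37⌉ = 6 cabins.
Also, 7 groups each exceed 37/2 campers, and no two of those can share a cabin, so at least 7 cabins are needed.
A packing using 7 cabins:
  cabin 1: 27 + 8 = 35
  cabin 2: 24 + 12 = 36
  cabin 3: 24 + 11 = 35
  cabin 4: 21 + 7 + 7 = 35
  cabin 5: 21 + 5 = 26
  cabin 6: 21 = 21
  cabin 7: 19 = 19
This matches the lower bound, so 7 is optimal.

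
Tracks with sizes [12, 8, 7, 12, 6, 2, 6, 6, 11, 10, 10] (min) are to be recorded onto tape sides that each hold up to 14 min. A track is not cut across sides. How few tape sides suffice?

Total = 12 + 12 + 11 + 10 + 10 + 8 + 7 + 6 + 6 + 6 + 2 = 90 min.
Lower bound: ⌈90/14⌉ = 7 tape sides.
A packing using 8 tape sides:
  side 1: 12 + 2 = 14
  side 2: 12 = 12
  side 3: 11 = 11
  side 4: 10 = 10
  side 5: 10 = 10
  side 6: 8 + 6 = 14
  side 7: 7 + 6 = 13
  side 8: 6 = 6
No arrangement into 7 tape sides stays within capacity, so 8 is optimal.

8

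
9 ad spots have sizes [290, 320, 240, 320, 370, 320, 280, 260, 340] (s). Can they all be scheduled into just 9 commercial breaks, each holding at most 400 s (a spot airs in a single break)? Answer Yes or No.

Yes

A valid assignment using 9 commercial breaks:
  break 1: 370 = 370
  break 2: 340 = 340
  break 3: 320 = 320
  break 4: 320 = 320
  break 5: 320 = 320
  break 6: 290 = 290
  break 7: 280 = 280
  break 8: 260 = 260
  break 9: 240 = 240
Every load is within 400 s, so 9 commercial breaks suffice.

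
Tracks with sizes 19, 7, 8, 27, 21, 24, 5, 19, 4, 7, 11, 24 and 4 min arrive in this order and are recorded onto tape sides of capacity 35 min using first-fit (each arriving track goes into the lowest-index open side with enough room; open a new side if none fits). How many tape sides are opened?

  19 → side 1 (new)  [load 19/35]
  7 → side 1  [load 26/35]
  8 → side 1  [load 34/35]
  27 → side 2 (new)  [load 27/35]
  21 → side 3 (new)  [load 21/35]
  24 → side 4 (new)  [load 24/35]
  5 → side 2  [load 32/35]
  19 → side 5 (new)  [load 19/35]
  4 → side 3  [load 25/35]
  7 → side 3  [load 32/35]
  11 → side 4  [load 35/35]
  24 → side 6 (new)  [load 24/35]
  4 → side 5  [load 23/35]
6 tape sides opened.

6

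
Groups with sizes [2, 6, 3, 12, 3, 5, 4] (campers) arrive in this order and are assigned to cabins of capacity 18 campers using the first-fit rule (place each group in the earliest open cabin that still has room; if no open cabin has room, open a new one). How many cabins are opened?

2

  2 → cabin 1 (new)  [load 2/18]
  6 → cabin 1  [load 8/18]
  3 → cabin 1  [load 11/18]
  12 → cabin 2 (new)  [load 12/18]
  3 → cabin 1  [load 14/18]
  5 → cabin 2  [load 17/18]
  4 → cabin 1  [load 18/18]
2 cabins opened.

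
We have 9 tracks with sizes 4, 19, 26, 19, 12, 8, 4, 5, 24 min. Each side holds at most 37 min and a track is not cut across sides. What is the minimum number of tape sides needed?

4

Total = 26 + 24 + 19 + 19 + 12 + 8 + 5 + 4 + 4 = 121 min.
Lower bound: ⌈121/37⌉ = 4 tape sides.
A packing using 4 tape sides:
  side 1: 26 + 8 = 34
  side 2: 24 + 12 = 36
  side 3: 19 + 5 + 4 + 4 = 32
  side 4: 19 = 19
This matches the lower bound, so 4 is optimal.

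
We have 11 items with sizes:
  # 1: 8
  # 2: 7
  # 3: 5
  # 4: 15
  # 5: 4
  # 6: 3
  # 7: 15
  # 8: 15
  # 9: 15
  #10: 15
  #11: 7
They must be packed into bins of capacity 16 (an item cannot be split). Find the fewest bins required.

8

Total = 15 + 15 + 15 + 15 + 15 + 8 + 7 + 7 + 5 + 4 + 3 = 109.
Lower bound: ⌈109/16⌉ = 7 bins.
A packing using 8 bins:
  bin 1: 15 = 15
  bin 2: 15 = 15
  bin 3: 15 = 15
  bin 4: 15 = 15
  bin 5: 15 = 15
  bin 6: 8 + 7 = 15
  bin 7: 7 + 5 + 4 = 16
  bin 8: 3 = 3
No arrangement into 7 bins stays within capacity, so 8 is optimal.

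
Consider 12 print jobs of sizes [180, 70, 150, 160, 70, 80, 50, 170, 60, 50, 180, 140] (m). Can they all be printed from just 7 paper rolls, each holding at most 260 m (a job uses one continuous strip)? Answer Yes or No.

Yes

A valid assignment using 6 paper rolls:
  roll 1: 180 + 80 = 260
  roll 2: 180 + 70 = 250
  roll 3: 170 + 70 = 240
  roll 4: 160 + 60 = 220
  roll 5: 150 + 50 + 50 = 250
  roll 6: 140 = 140
That uses only 6 ≤ 7, so 7 paper rolls are enough.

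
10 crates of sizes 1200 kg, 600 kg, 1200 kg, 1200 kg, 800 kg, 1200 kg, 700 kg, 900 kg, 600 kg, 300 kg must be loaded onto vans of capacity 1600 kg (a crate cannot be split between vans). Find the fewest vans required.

Total = 1200 + 1200 + 1200 + 1200 + 900 + 800 + 700 + 600 + 600 + 300 = 8700 kg.
Lower bound: ⌈8700/1600⌉ = 6 vans.
A packing using 7 vans:
  van 1: 1200 + 300 = 1500
  van 2: 1200 = 1200
  van 3: 1200 = 1200
  van 4: 1200 = 1200
  van 5: 900 + 700 = 1600
  van 6: 800 + 600 = 1400
  van 7: 600 = 600
No arrangement into 6 vans stays within capacity, so 7 is optimal.

7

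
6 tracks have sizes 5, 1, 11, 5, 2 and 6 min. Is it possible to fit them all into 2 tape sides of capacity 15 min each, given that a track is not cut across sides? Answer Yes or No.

Total = 30 min; ⌈30/15⌉ = 2.
The bound of 2 does not rule out 2, but exhaustive search shows no assignment into 2 tape sides of capacity 15 min exists — the minimum is 3.

No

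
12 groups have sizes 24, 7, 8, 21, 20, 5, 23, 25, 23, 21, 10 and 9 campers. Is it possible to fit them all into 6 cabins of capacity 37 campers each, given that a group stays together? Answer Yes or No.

No

Total = 196 campers; ⌈196/37⌉ = 6.
7 groups each exceed half the capacity and cannot share a cabin, forcing at least 7 cabins.
At least 7 cabins are required, but only 6 are allowed.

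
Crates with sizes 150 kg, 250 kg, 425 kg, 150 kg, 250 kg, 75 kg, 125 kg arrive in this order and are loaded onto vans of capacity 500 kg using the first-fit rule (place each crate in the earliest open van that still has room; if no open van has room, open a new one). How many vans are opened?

  150 → van 1 (new)  [load 150/500]
  250 → van 1  [load 400/500]
  425 → van 2 (new)  [load 425/500]
  150 → van 3 (new)  [load 150/500]
  250 → van 3  [load 400/500]
  75 → van 1  [load 475/500]
  125 → van 4 (new)  [load 125/500]
4 vans opened.

4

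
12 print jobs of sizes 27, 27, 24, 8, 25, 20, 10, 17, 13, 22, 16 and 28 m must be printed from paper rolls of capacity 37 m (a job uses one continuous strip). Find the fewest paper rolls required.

8

Total = 28 + 27 + 27 + 25 + 24 + 22 + 20 + 17 + 16 + 13 + 10 + 8 = 237 m.
Lower bound: ⌈237/37⌉ = 7 paper rolls.
A packing using 8 paper rolls:
  roll 1: 28 + 8 = 36
  roll 2: 27 + 10 = 37
  roll 3: 27 = 27
  roll 4: 25 = 25
  roll 5: 24 + 13 = 37
  roll 6: 22 = 22
  roll 7: 20 + 17 = 37
  roll 8: 16 = 16
No arrangement into 7 paper rolls stays within capacity, so 8 is optimal.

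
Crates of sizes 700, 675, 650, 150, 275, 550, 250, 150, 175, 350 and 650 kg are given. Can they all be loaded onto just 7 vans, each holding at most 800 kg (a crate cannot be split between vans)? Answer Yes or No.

A valid assignment using 6 vans:
  van 1: 700 = 700
  van 2: 675 = 675
  van 3: 650 + 150 = 800
  van 4: 650 + 150 = 800
  van 5: 550 + 250 = 800
  van 6: 350 + 275 + 175 = 800
That uses only 6 ≤ 7, so 7 vans are enough.

Yes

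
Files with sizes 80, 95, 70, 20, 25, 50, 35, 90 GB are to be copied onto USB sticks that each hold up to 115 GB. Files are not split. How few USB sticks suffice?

5

Total = 95 + 90 + 80 + 70 + 50 + 35 + 25 + 20 = 465 GB.
Lower bound: ⌈465/115⌉ = 5 USB sticks.
A packing using 5 USB sticks:
  USB stick 1: 95 + 20 = 115
  USB stick 2: 90 + 25 = 115
  USB stick 3: 80 + 35 = 115
  USB stick 4: 70 = 70
  USB stick 5: 50 = 50
This matches the lower bound, so 5 is optimal.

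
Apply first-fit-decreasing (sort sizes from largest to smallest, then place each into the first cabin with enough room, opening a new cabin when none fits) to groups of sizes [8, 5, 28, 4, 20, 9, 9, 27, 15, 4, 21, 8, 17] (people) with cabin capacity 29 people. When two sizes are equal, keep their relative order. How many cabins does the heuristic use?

7

Sorted descending: 28, 27, 21, 20, 17, 15, 9, 9, 8, 8, 5, 4, 4.
  28 → cabin 1 (new)  [load 28/29]
  27 → cabin 2 (new)  [load 27/29]
  21 → cabin 3 (new)  [load 21/29]
  20 → cabin 4 (new)  [load 20/29]
  17 → cabin 5 (new)  [load 17/29]
  15 → cabin 6 (new)  [load 15/29]
  9 → cabin 4  [load 29/29]
  9 → cabin 5  [load 26/29]
  8 → cabin 3  [load 29/29]
  8 → cabin 6  [load 23/29]
  5 → cabin 6  [load 28/29]
  4 → cabin 7 (new)  [load 4/29]
  4 → cabin 7  [load 8/29]
7 cabins opened.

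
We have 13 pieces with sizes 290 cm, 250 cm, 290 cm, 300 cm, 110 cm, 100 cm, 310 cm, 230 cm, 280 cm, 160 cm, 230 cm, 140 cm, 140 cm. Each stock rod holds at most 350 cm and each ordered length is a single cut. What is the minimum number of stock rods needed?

10

Total = 310 + 300 + 290 + 290 + 280 + 250 + 230 + 230 + 160 + 140 + 140 + 110 + 100 = 2830 cm.
Lower bound: ⌈2830/350⌉ = 9 stock rods.
A packing using 10 stock rods:
  stock rod 1: 310 = 310
  stock rod 2: 300 = 300
  stock rod 3: 290 = 290
  stock rod 4: 290 = 290
  stock rod 5: 280 = 280
  stock rod 6: 250 + 100 = 350
  stock rod 7: 230 + 110 = 340
  stock rod 8: 230 = 230
  stock rod 9: 160 + 140 = 300
  stock rod 10: 140 = 140
No arrangement into 9 stock rods stays within capacity, so 10 is optimal.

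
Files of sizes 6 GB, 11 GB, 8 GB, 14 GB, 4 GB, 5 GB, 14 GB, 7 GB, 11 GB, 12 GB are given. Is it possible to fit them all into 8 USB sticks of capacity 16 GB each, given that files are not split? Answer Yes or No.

A valid assignment using 7 USB sticks:
  USB stick 1: 14 = 14
  USB stick 2: 14 = 14
  USB stick 3: 12 + 4 = 16
  USB stick 4: 11 + 5 = 16
  USB stick 5: 11 = 11
  USB stick 6: 8 + 7 = 15
  USB stick 7: 6 = 6
That uses only 7 ≤ 8, so 8 USB sticks are enough.

Yes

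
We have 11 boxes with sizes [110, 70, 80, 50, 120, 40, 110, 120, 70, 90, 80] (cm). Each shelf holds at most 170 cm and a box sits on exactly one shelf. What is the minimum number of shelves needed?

Total = 120 + 120 + 110 + 110 + 90 + 80 + 80 + 70 + 70 + 50 + 40 = 940 cm.
Lower bound: ⌈940/170⌉ = 6 shelves.
A packing using 7 shelves:
  shelf 1: 120 + 50 = 170
  shelf 2: 120 + 40 = 160
  shelf 3: 110 = 110
  shelf 4: 110 = 110
  shelf 5: 90 + 80 = 170
  shelf 6: 80 + 70 = 150
  shelf 7: 70 = 70
No arrangement into 6 shelves stays within capacity, so 7 is optimal.

7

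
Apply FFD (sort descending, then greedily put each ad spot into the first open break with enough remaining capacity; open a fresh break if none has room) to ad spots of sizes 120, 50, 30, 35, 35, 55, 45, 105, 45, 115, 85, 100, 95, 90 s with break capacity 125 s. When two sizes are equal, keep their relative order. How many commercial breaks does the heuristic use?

9

Sorted descending: 120, 115, 105, 100, 95, 90, 85, 55, 50, 45, 45, 35, 35, 30.
  120 → break 1 (new)  [load 120/125]
  115 → break 2 (new)  [load 115/125]
  105 → break 3 (new)  [load 105/125]
  100 → break 4 (new)  [load 100/125]
  95 → break 5 (new)  [load 95/125]
  90 → break 6 (new)  [load 90/125]
  85 → break 7 (new)  [load 85/125]
  55 → break 8 (new)  [load 55/125]
  50 → break 8  [load 105/125]
  45 → break 9 (new)  [load 45/125]
  45 → break 9  [load 90/125]
  35 → break 6  [load 125/125]
  35 → break 7  [load 120/125]
  30 → break 5  [load 125/125]
9 commercial breaks opened.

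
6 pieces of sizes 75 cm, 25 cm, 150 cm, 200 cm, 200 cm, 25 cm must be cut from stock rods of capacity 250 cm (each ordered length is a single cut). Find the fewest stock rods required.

Total = 200 + 200 + 150 + 75 + 25 + 25 = 675 cm.
Lower bound: ⌈675/250⌉ = 3 stock rods.
A packing using 3 stock rods:
  stock rod 1: 200 + 25 + 25 = 250
  stock rod 2: 200 = 200
  stock rod 3: 150 + 75 = 225
This matches the lower bound, so 3 is optimal.

3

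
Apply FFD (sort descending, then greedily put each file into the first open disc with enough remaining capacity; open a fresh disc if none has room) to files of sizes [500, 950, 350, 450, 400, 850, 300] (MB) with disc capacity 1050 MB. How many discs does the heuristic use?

Sorted descending: 950, 850, 500, 450, 400, 350, 300.
  950 → disc 1 (new)  [load 950/1050]
  850 → disc 2 (new)  [load 850/1050]
  500 → disc 3 (new)  [load 500/1050]
  450 → disc 3  [load 950/1050]
  400 → disc 4 (new)  [load 400/1050]
  350 → disc 4  [load 750/1050]
  300 → disc 4  [load 1050/1050]
4 discs opened.

4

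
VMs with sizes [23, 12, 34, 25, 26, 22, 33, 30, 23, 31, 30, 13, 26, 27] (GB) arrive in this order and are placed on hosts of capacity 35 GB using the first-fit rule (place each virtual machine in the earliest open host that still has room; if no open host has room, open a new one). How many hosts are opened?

12

  23 → host 1 (new)  [load 23/35]
  12 → host 1  [load 35/35]
  34 → host 2 (new)  [load 34/35]
  25 → host 3 (new)  [load 25/35]
  26 → host 4 (new)  [load 26/35]
  22 → host 5 (new)  [load 22/35]
  33 → host 6 (new)  [load 33/35]
  30 → host 7 (new)  [load 30/35]
  23 → host 8 (new)  [load 23/35]
  31 → host 9 (new)  [load 31/35]
  30 → host 10 (new)  [load 30/35]
  13 → host 5  [load 35/35]
  26 → host 11 (new)  [load 26/35]
  27 → host 12 (new)  [load 27/35]
12 hosts opened.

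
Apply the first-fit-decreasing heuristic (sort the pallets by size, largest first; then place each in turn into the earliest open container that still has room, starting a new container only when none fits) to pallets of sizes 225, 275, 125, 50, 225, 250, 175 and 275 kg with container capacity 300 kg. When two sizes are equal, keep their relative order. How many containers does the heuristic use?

Sorted descending: 275, 275, 250, 225, 225, 175, 125, 50.
  275 → container 1 (new)  [load 275/300]
  275 → container 2 (new)  [load 275/300]
  250 → container 3 (new)  [load 250/300]
  225 → container 4 (new)  [load 225/300]
  225 → container 5 (new)  [load 225/300]
  175 → container 6 (new)  [load 175/300]
  125 → container 6  [load 300/300]
  50 → container 3  [load 300/300]
6 containers opened.

6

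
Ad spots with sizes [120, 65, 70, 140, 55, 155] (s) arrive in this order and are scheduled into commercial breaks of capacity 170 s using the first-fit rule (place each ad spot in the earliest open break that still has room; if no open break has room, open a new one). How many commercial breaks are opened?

5

  120 → break 1 (new)  [load 120/170]
  65 → break 2 (new)  [load 65/170]
  70 → break 2  [load 135/170]
  140 → break 3 (new)  [load 140/170]
  55 → break 4 (new)  [load 55/170]
  155 → break 5 (new)  [load 155/170]
5 commercial breaks opened.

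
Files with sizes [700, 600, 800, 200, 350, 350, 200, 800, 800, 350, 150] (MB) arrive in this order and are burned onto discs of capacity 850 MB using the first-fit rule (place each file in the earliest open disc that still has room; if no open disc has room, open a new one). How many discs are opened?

  700 → disc 1 (new)  [load 700/850]
  600 → disc 2 (new)  [load 600/850]
  800 → disc 3 (new)  [load 800/850]
  200 → disc 2  [load 800/850]
  350 → disc 4 (new)  [load 350/850]
  350 → disc 4  [load 700/850]
  200 → disc 5 (new)  [load 200/850]
  800 → disc 6 (new)  [load 800/850]
  800 → disc 7 (new)  [load 800/850]
  350 → disc 5  [load 550/850]
  150 → disc 1  [load 850/850]
7 discs opened.

7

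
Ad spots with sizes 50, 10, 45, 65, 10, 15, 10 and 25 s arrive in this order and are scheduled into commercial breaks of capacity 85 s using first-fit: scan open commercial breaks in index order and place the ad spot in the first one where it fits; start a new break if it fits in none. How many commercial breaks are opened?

3

  50 → break 1 (new)  [load 50/85]
  10 → break 1  [load 60/85]
  45 → break 2 (new)  [load 45/85]
  65 → break 3 (new)  [load 65/85]
  10 → break 1  [load 70/85]
  15 → break 1  [load 85/85]
  10 → break 2  [load 55/85]
  25 → break 2  [load 80/85]
3 commercial breaks opened.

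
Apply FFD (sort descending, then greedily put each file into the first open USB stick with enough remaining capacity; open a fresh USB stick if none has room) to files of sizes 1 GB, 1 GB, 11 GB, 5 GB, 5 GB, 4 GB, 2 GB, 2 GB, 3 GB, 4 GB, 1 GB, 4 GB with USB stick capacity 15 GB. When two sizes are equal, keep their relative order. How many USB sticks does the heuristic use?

Sorted descending: 11, 5, 5, 4, 4, 4, 3, 2, 2, 1, 1, 1.
  11 → USB stick 1 (new)  [load 11/15]
  5 → USB stick 2 (new)  [load 5/15]
  5 → USB stick 2  [load 10/15]
  4 → USB stick 1  [load 15/15]
  4 → USB stick 2  [load 14/15]
  4 → USB stick 3 (new)  [load 4/15]
  3 → USB stick 3  [load 7/15]
  2 → USB stick 3  [load 9/15]
  2 → USB stick 3  [load 11/15]
  1 → USB stick 2  [load 15/15]
  1 → USB stick 3  [load 12/15]
  1 → USB stick 3  [load 13/15]
3 USB sticks opened.

3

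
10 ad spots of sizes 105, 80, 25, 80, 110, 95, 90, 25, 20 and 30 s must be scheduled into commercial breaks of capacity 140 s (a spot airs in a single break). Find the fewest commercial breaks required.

Total = 110 + 105 + 95 + 90 + 80 + 80 + 30 + 25 + 25 + 20 = 660 s.
Lower bound: ⌈660/140⌉ = 5 commercial breaks.
Also, 6 ad spots each exceed 70 s, and no two of those can share a break, so at least 6 commercial breaks are needed.
A packing using 6 commercial breaks:
  break 1: 110 + 30 = 140
  break 2: 105 + 25 = 130
  break 3: 95 + 25 + 20 = 140
  break 4: 90 = 90
  break 5: 80 = 80
  break 6: 80 = 80
This matches the lower bound, so 6 is optimal.

6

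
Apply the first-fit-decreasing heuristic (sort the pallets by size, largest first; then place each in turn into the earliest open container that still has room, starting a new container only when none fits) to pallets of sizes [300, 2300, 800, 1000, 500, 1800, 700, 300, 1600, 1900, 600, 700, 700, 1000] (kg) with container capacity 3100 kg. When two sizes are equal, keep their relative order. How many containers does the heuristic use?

Sorted descending: 2300, 1900, 1800, 1600, 1000, 1000, 800, 700, 700, 700, 600, 500, 300, 300.
  2300 → container 1 (new)  [load 2300/3100]
  1900 → container 2 (new)  [load 1900/3100]
  1800 → container 3 (new)  [load 1800/3100]
  1600 → container 4 (new)  [load 1600/3100]
  1000 → container 2  [load 2900/3100]
  1000 → container 3  [load 2800/3100]
  800 → container 1  [load 3100/3100]
  700 → container 4  [load 2300/3100]
  700 → container 4  [load 3000/3100]
  700 → container 5 (new)  [load 700/3100]
  600 → container 5  [load 1300/3100]
  500 → container 5  [load 1800/3100]
  300 → container 3  [load 3100/3100]
  300 → container 5  [load 2100/3100]
5 containers opened.

5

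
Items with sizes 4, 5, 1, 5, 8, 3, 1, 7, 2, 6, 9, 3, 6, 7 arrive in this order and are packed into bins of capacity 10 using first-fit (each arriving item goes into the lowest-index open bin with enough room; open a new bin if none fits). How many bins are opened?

8

  4 → bin 1 (new)  [load 4/10]
  5 → bin 1  [load 9/10]
  1 → bin 1  [load 10/10]
  5 → bin 2 (new)  [load 5/10]
  8 → bin 3 (new)  [load 8/10]
  3 → bin 2  [load 8/10]
  1 → bin 2  [load 9/10]
  7 → bin 4 (new)  [load 7/10]
  2 → bin 3  [load 10/10]
  6 → bin 5 (new)  [load 6/10]
  9 → bin 6 (new)  [load 9/10]
  3 → bin 4  [load 10/10]
  6 → bin 7 (new)  [load 6/10]
  7 → bin 8 (new)  [load 7/10]
8 bins opened.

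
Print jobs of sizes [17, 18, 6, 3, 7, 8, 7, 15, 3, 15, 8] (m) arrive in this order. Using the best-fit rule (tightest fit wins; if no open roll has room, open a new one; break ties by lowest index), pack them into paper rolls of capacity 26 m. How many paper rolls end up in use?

5

  17 → roll 1 (new)  [load 17/26]
  18 → roll 2 (new)  [load 18/26]
  6 → roll 2  [load 24/26]
  3 → roll 1  [load 20/26]
  7 → roll 3 (new)  [load 7/26]
  8 → roll 3  [load 15/26]
  7 → roll 3  [load 22/26]
  15 → roll 4 (new)  [load 15/26]
  3 → roll 3  [load 25/26]
  15 → roll 5 (new)  [load 15/26]
  8 → roll 4  [load 23/26]
5 paper rolls opened.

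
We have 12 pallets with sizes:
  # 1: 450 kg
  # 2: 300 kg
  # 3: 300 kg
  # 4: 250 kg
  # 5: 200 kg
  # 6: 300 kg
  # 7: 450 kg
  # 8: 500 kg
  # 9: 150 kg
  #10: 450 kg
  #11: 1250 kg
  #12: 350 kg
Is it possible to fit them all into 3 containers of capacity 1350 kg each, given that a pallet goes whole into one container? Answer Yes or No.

Total = 4950 kg; ⌈4950/1350⌉ = 4.
At least 4 containers are required, but only 3 are allowed.

No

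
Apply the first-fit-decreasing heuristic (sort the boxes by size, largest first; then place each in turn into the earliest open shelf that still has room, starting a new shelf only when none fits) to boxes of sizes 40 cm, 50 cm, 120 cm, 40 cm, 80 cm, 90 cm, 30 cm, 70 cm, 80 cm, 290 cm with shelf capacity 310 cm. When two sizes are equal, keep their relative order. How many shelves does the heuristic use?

Sorted descending: 290, 120, 90, 80, 80, 70, 50, 40, 40, 30.
  290 → shelf 1 (new)  [load 290/310]
  120 → shelf 2 (new)  [load 120/310]
  90 → shelf 2  [load 210/310]
  80 → shelf 2  [load 290/310]
  80 → shelf 3 (new)  [load 80/310]
  70 → shelf 3  [load 150/310]
  50 → shelf 3  [load 200/310]
  40 → shelf 3  [load 240/310]
  40 → shelf 3  [load 280/310]
  30 → shelf 3  [load 310/310]
3 shelves opened.

3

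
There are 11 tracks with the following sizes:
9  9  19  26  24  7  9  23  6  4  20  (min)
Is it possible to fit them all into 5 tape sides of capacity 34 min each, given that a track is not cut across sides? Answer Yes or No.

A valid assignment using 5 tape sides:
  side 1: 26 + 7 = 33
  side 2: 24 + 9 = 33
  side 3: 23 + 9 = 32
  side 4: 20 + 9 + 4 = 33
  side 5: 19 + 6 = 25
Every load is within 34 min, so 5 tape sides suffice.

Yes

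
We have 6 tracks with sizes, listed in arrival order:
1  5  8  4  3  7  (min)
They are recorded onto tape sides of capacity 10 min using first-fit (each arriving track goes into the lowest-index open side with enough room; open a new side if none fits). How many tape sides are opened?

  1 → side 1 (new)  [load 1/10]
  5 → side 1  [load 6/10]
  8 → side 2 (new)  [load 8/10]
  4 → side 1  [load 10/10]
  3 → side 3 (new)  [load 3/10]
  7 → side 3  [load 10/10]
3 tape sides opened.

3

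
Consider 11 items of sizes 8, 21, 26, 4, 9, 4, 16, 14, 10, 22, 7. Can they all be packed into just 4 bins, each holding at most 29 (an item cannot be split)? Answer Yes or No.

Total = 141; ⌈141/29⌉ = 5.
At least 5 bins are required, but only 4 are allowed.

No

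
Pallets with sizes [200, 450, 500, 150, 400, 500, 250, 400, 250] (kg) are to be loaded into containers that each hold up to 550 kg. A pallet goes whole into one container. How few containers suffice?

Total = 500 + 500 + 450 + 400 + 400 + 250 + 250 + 200 + 150 = 3100 kg.
Lower bound: ⌈3100/550⌉ = 6 containers.
A packing using 7 containers:
  container 1: 500 = 500
  container 2: 500 = 500
  container 3: 450 = 450
  container 4: 400 + 150 = 550
  container 5: 400 = 400
  container 6: 250 + 250 = 500
  container 7: 200 = 200
No arrangement into 6 containers stays within capacity, so 7 is optimal.

7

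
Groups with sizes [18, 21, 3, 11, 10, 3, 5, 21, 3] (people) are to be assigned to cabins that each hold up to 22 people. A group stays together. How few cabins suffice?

5

Total = 21 + 21 + 18 + 11 + 10 + 5 + 3 + 3 + 3 = 95 people.
Lower bound: ⌈95/22⌉ = 5 cabins.
A packing using 5 cabins:
  cabin 1: 21 = 21
  cabin 2: 21 = 21
  cabin 3: 18 + 3 = 21
  cabin 4: 11 + 10 = 21
  cabin 5: 5 + 3 + 3 = 11
This matches the lower bound, so 5 is optimal.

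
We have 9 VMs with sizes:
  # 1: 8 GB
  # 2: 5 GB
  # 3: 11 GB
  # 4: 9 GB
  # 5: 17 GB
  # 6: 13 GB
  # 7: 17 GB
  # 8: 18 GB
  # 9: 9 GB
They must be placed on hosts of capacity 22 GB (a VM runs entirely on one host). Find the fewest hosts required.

6

Total = 18 + 17 + 17 + 13 + 11 + 9 + 9 + 8 + 5 = 107 GB.
Lower bound: ⌈107/22⌉ = 5 hosts.
A packing using 6 hosts:
  host 1: 18 = 18
  host 2: 17 + 5 = 22
  host 3: 17 = 17
  host 4: 13 + 9 = 22
  host 5: 11 + 9 = 20
  host 6: 8 = 8
No arrangement into 5 hosts stays within capacity, so 6 is optimal.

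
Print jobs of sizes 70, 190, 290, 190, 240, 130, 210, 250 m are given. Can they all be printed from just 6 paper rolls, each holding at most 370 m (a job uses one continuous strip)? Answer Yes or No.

A valid assignment using 6 paper rolls:
  roll 1: 290 + 70 = 360
  roll 2: 250 = 250
  roll 3: 240 + 130 = 370
  roll 4: 210 = 210
  roll 5: 190 = 190
  roll 6: 190 = 190
Every load is within 370 m, so 6 paper rolls suffice.

Yes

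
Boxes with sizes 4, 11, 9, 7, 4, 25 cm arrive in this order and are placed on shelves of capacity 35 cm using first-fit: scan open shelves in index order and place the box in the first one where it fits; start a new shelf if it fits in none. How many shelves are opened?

  4 → shelf 1 (new)  [load 4/35]
  11 → shelf 1  [load 15/35]
  9 → shelf 1  [load 24/35]
  7 → shelf 1  [load 31/35]
  4 → shelf 1  [load 35/35]
  25 → shelf 2 (new)  [load 25/35]
2 shelves opened.

2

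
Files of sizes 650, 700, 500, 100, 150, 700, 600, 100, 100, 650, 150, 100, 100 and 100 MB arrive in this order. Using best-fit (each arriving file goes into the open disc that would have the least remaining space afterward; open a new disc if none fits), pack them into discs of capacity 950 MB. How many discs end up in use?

  650 → disc 1 (new)  [load 650/950]
  700 → disc 2 (new)  [load 700/950]
  500 → disc 3 (new)  [load 500/950]
  100 → disc 2  [load 800/950]
  150 → disc 2  [load 950/950]
  700 → disc 4 (new)  [load 700/950]
  600 → disc 5 (new)  [load 600/950]
  100 → disc 4  [load 800/950]
  100 → disc 4  [load 900/950]
  650 → disc 6 (new)  [load 650/950]
  150 → disc 1  [load 800/950]
  100 → disc 1  [load 900/950]
  100 → disc 6  [load 750/950]
  100 → disc 6  [load 850/950]
6 discs opened.

6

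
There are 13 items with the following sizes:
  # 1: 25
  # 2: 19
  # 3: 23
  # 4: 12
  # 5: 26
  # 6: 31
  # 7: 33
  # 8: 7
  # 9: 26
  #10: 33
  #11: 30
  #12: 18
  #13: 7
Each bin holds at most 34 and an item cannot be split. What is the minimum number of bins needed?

Total = 33 + 33 + 31 + 30 + 26 + 26 + 25 + 23 + 19 + 18 + 12 + 7 + 7 = 290.
Lower bound: ⌈290/34⌉ = 9 bins.
Also, 10 items each exceed 17, and no two of those can share a bin, so at least 10 bins are needed.
A packing using 10 bins:
  bin 1: 33 = 33
  bin 2: 33 = 33
  bin 3: 31 = 31
  bin 4: 30 = 30
  bin 5: 26 + 7 = 33
  bin 6: 26 + 7 = 33
  bin 7: 25 = 25
  bin 8: 23 = 23
  bin 9: 19 + 12 = 31
  bin 10: 18 = 18
This matches the lower bound, so 10 is optimal.

10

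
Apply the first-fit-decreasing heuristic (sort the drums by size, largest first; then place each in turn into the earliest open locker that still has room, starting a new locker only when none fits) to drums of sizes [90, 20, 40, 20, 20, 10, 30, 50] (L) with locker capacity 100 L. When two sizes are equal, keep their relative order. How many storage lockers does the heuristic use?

Sorted descending: 90, 50, 40, 30, 20, 20, 20, 10.
  90 → locker 1 (new)  [load 90/100]
  50 → locker 2 (new)  [load 50/100]
  40 → locker 2  [load 90/100]
  30 → locker 3 (new)  [load 30/100]
  20 → locker 3  [load 50/100]
  20 → locker 3  [load 70/100]
  20 → locker 3  [load 90/100]
  10 → locker 1  [load 100/100]
3 storage lockers opened.

3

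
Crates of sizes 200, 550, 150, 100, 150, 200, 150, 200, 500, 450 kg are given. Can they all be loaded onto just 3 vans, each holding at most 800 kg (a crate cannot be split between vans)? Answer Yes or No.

Total = 2650 kg; ⌈2650/800⌉ = 4.
At least 4 vans are required, but only 3 are allowed.

No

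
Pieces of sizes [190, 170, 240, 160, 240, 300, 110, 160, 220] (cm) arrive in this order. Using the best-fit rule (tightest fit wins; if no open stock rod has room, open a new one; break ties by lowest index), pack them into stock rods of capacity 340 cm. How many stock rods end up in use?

7

  190 → stock rod 1 (new)  [load 190/340]
  170 → stock rod 2 (new)  [load 170/340]
  240 → stock rod 3 (new)  [load 240/340]
  160 → stock rod 2  [load 330/340]
  240 → stock rod 4 (new)  [load 240/340]
  300 → stock rod 5 (new)  [load 300/340]
  110 → stock rod 1  [load 300/340]
  160 → stock rod 6 (new)  [load 160/340]
  220 → stock rod 7 (new)  [load 220/340]
7 stock rods opened.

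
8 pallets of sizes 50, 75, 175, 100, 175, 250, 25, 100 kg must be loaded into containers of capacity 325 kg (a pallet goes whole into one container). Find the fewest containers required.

3

Total = 250 + 175 + 175 + 100 + 100 + 75 + 50 + 25 = 950 kg.
Lower bound: ⌈950/325⌉ = 3 containers.
A packing using 3 containers:
  container 1: 250 + 75 = 325
  container 2: 175 + 100 + 50 = 325
  container 3: 175 + 100 + 25 = 300
This matches the lower bound, so 3 is optimal.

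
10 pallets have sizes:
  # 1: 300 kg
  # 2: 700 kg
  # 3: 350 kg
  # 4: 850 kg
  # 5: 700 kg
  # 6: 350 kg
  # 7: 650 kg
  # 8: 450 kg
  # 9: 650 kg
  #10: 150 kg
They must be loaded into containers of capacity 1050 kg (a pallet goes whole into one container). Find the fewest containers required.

Total = 850 + 700 + 700 + 650 + 650 + 450 + 350 + 350 + 300 + 150 = 5150 kg.
Lower bound: ⌈5150/1050⌉ = 5 containers.
A packing using 6 containers:
  container 1: 850 + 150 = 1000
  container 2: 700 + 350 = 1050
  container 3: 700 + 350 = 1050
  container 4: 650 + 300 = 950
  container 5: 650 = 650
  container 6: 450 = 450
No arrangement into 5 containers stays within capacity, so 6 is optimal.

6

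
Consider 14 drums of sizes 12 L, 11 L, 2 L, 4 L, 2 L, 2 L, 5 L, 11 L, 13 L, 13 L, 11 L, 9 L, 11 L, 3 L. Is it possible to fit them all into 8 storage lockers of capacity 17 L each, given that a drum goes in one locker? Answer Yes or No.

Yes

A valid assignment using 8 storage lockers:
  locker 1: 13 + 4 = 17
  locker 2: 13 + 3 = 16
  locker 3: 12 + 5 = 17
  locker 4: 11 + 2 + 2 + 2 = 17
  locker 5: 11 = 11
  locker 6: 11 = 11
  locker 7: 11 = 11
  locker 8: 9 = 9
Every load is within 17 L, so 8 storage lockers suffice.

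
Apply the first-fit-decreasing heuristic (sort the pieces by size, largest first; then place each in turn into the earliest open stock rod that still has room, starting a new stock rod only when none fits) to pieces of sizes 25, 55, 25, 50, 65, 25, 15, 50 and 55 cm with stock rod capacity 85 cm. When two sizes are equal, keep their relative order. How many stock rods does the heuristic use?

Sorted descending: 65, 55, 55, 50, 50, 25, 25, 25, 15.
  65 → stock rod 1 (new)  [load 65/85]
  55 → stock rod 2 (new)  [load 55/85]
  55 → stock rod 3 (new)  [load 55/85]
  50 → stock rod 4 (new)  [load 50/85]
  50 → stock rod 5 (new)  [load 50/85]
  25 → stock rod 2  [load 80/85]
  25 → stock rod 3  [load 80/85]
  25 → stock rod 4  [load 75/85]
  15 → stock rod 1  [load 80/85]
5 stock rods opened.

5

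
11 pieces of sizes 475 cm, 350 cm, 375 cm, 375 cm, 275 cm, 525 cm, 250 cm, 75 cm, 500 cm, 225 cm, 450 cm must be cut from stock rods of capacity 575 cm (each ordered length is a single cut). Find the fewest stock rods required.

8

Total = 525 + 500 + 475 + 450 + 375 + 375 + 350 + 275 + 250 + 225 + 75 = 3875 cm.
Lower bound: ⌈3875/575⌉ = 7 stock rods.
A packing using 8 stock rods:
  stock rod 1: 525 = 525
  stock rod 2: 500 + 75 = 575
  stock rod 3: 475 = 475
  stock rod 4: 450 = 450
  stock rod 5: 375 = 375
  stock rod 6: 375 = 375
  stock rod 7: 350 + 225 = 575
  stock rod 8: 275 + 250 = 525
No arrangement into 7 stock rods stays within capacity, so 8 is optimal.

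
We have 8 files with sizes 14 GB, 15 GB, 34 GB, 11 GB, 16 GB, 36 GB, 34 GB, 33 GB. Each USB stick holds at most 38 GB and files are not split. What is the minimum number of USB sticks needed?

Total = 36 + 34 + 34 + 33 + 16 + 15 + 14 + 11 = 193 GB.
Lower bound: ⌈193/38⌉ = 6 USB sticks.
A packing using 6 USB sticks:
  USB stick 1: 36 = 36
  USB stick 2: 34 = 34
  USB stick 3: 34 = 34
  USB stick 4: 33 = 33
  USB stick 5: 16 + 15 = 31
  USB stick 6: 14 + 11 = 25
This matches the lower bound, so 6 is optimal.

6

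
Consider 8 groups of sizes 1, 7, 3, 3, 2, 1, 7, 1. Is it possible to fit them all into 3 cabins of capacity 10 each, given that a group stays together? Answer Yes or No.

Yes

A valid assignment using 3 cabins:
  cabin 1: 7 + 3 = 10
  cabin 2: 7 + 3 = 10
  cabin 3: 2 + 1 + 1 + 1 = 5
Every load is within 10, so 3 cabins suffice.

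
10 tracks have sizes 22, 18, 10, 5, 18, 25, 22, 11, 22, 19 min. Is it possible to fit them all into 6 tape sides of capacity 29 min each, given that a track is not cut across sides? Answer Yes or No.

No

Total = 172 min; ⌈172/29⌉ = 6.
7 tracks each exceed half the capacity and cannot share a side, forcing at least 7 tape sides.
At least 7 tape sides are required, but only 6 are allowed.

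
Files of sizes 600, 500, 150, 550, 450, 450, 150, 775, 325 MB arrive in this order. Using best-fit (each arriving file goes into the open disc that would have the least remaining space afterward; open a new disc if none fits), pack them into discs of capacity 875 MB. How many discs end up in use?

  600 → disc 1 (new)  [load 600/875]
  500 → disc 2 (new)  [load 500/875]
  150 → disc 1  [load 750/875]
  550 → disc 3 (new)  [load 550/875]
  450 → disc 4 (new)  [load 450/875]
  450 → disc 5 (new)  [load 450/875]
  150 → disc 3  [load 700/875]
  775 → disc 6 (new)  [load 775/875]
  325 → disc 2  [load 825/875]
6 discs opened.

6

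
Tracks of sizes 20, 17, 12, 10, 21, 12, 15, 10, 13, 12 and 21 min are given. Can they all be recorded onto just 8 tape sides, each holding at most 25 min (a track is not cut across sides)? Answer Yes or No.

Yes

A valid assignment using 8 tape sides:
  side 1: 21 = 21
  side 2: 21 = 21
  side 3: 20 = 20
  side 4: 17 = 17
  side 5: 15 + 10 = 25
  side 6: 13 + 12 = 25
  side 7: 12 + 12 = 24
  side 8: 10 = 10
Every load is within 25 min, so 8 tape sides suffice.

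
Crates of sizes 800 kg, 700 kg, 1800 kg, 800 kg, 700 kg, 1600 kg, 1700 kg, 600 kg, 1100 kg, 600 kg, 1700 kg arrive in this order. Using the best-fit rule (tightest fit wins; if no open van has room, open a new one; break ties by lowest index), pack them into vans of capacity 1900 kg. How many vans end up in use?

  800 → van 1 (new)  [load 800/1900]
  700 → van 1  [load 1500/1900]
  1800 → van 2 (new)  [load 1800/1900]
  800 → van 3 (new)  [load 800/1900]
  700 → van 3  [load 1500/1900]
  1600 → van 4 (new)  [load 1600/1900]
  1700 → van 5 (new)  [load 1700/1900]
  600 → van 6 (new)  [load 600/1900]
  1100 → van 6  [load 1700/1900]
  600 → van 7 (new)  [load 600/1900]
  1700 → van 8 (new)  [load 1700/1900]
8 vans opened.

8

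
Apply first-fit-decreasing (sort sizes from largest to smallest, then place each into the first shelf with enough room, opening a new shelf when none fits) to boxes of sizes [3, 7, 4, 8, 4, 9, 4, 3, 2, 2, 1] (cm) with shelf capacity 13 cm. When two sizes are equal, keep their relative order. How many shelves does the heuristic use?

Sorted descending: 9, 8, 7, 4, 4, 4, 3, 3, 2, 2, 1.
  9 → shelf 1 (new)  [load 9/13]
  8 → shelf 2 (new)  [load 8/13]
  7 → shelf 3 (new)  [load 7/13]
  4 → shelf 1  [load 13/13]
  4 → shelf 2  [load 12/13]
  4 → shelf 3  [load 11/13]
  3 → shelf 4 (new)  [load 3/13]
  3 → shelf 4  [load 6/13]
  2 → shelf 3  [load 13/13]
  2 → shelf 4  [load 8/13]
  1 → shelf 2  [load 13/13]
4 shelves opened.

4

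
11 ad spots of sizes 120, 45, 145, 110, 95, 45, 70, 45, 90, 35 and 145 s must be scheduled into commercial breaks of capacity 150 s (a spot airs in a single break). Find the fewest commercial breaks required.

7

Total = 145 + 145 + 120 + 110 + 95 + 90 + 70 + 45 + 45 + 45 + 35 = 945 s.
Lower bound: ⌈945/150⌉ = 7 commercial breaks.
A packing using 7 commercial breaks:
  break 1: 145 = 145
  break 2: 145 = 145
  break 3: 120 = 120
  break 4: 110 + 35 = 145
  break 5: 95 + 45 = 140
  break 6: 90 + 45 = 135
  break 7: 70 + 45 = 115
This matches the lower bound, so 7 is optimal.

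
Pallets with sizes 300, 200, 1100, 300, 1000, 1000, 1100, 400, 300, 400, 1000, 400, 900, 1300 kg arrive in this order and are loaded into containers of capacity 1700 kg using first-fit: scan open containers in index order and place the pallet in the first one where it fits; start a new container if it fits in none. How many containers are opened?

7

  300 → container 1 (new)  [load 300/1700]
  200 → container 1  [load 500/1700]
  1100 → container 1  [load 1600/1700]
  300 → container 2 (new)  [load 300/1700]
  1000 → container 2  [load 1300/1700]
  1000 → container 3 (new)  [load 1000/1700]
  1100 → container 4 (new)  [load 1100/1700]
  400 → container 2  [load 1700/1700]
  300 → container 3  [load 1300/1700]
  400 → container 3  [load 1700/1700]
  1000 → container 5 (new)  [load 1000/1700]
  400 → container 4  [load 1500/1700]
  900 → container 6 (new)  [load 900/1700]
  1300 → container 7 (new)  [load 1300/1700]
7 containers opened.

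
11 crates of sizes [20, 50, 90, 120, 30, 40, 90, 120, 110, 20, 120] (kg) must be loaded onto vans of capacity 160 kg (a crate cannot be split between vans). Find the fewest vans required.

Total = 120 + 120 + 120 + 110 + 90 + 90 + 50 + 40 + 30 + 20 + 20 = 810 kg.
Lower bound: ⌈810/160⌉ = 6 vans.
A packing using 6 vans:
  van 1: 120 + 40 = 160
  van 2: 120 + 30 = 150
  van 3: 120 + 20 + 20 = 160
  van 4: 110 + 50 = 160
  van 5: 90 = 90
  van 6: 90 = 90
This matches the lower bound, so 6 is optimal.

6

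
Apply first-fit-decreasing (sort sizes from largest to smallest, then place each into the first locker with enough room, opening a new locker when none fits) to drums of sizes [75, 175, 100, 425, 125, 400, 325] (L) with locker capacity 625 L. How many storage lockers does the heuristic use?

3

Sorted descending: 425, 400, 325, 175, 125, 100, 75.
  425 → locker 1 (new)  [load 425/625]
  400 → locker 2 (new)  [load 400/625]
  325 → locker 3 (new)  [load 325/625]
  175 → locker 1  [load 600/625]
  125 → locker 2  [load 525/625]
  100 → locker 2  [load 625/625]
  75 → locker 3  [load 400/625]
3 storage lockers opened.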